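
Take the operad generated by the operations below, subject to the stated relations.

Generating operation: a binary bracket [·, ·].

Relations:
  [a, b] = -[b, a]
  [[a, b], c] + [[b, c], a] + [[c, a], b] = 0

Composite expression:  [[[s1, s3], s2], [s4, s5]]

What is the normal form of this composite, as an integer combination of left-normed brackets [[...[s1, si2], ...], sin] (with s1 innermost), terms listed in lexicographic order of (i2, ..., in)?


Skip Jacobi rewriting: expand, keep s1-initial words, read off terms.
Composite bracket: [[[s1, s3], s2], [s4, s5]]
Applying ab - ba throughout gives 16 signed words (2^4 = 16).
Words beginning with s1 determine it all:
  sign of s1s3s2s4s5 is +1, so it contributes +[[[[s1, s3], s2], s4], s5]
  sign of s1s3s2s5s4 is -1, so it contributes -[[[[s1, s3], s2], s5], s4]

[[[[s1, s3], s2], s4], s5] - [[[[s1, s3], s2], s5], s4]


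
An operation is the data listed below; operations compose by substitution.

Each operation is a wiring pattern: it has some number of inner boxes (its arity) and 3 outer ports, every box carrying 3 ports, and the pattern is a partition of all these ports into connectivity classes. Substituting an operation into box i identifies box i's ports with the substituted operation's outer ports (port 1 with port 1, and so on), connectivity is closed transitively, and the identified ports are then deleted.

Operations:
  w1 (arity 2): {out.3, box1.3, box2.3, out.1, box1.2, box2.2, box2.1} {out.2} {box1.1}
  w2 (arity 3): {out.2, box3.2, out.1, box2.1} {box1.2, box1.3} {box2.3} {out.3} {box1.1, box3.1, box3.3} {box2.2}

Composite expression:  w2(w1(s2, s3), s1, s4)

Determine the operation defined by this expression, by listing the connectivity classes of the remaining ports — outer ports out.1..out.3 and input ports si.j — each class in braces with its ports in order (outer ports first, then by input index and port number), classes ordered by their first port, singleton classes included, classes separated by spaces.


{out.1, out.2, s1.1, s4.2} {out.3} {s1.2} {s1.3} {s2.1} {s2.2, s2.3, s3.1, s3.2, s3.3, s4.1, s4.3}

Reachability decides: close wires over w2-identified ports.
composing w1 on (s2, s3), with out.j its own outer ports: {out.1, out.3, s2.2, s2.3, s3.1, s3.2, s3.3} {out.2} {s2.1}
composing w2 on (s2, s3, s1, s4), with out.j its own outer ports: {out.1, out.2, s1.1, s4.2} {out.3} {s1.2} {s1.3} {s2.1} {s2.2, s2.3, s3.1, s3.2, s3.3, s4.1, s4.3}


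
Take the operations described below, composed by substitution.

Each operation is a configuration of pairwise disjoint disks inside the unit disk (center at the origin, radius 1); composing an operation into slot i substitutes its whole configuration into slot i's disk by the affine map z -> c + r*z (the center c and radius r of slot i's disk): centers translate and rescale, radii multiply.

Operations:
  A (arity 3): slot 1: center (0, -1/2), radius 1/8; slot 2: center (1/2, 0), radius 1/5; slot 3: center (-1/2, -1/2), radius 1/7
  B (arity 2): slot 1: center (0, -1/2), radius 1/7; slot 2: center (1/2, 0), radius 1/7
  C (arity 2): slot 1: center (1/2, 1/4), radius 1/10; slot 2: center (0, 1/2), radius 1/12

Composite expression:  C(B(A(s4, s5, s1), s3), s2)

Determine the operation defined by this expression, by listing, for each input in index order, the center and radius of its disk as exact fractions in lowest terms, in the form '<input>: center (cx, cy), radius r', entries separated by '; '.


Each s-disk chains the slot maps above it in C; radii multiply.
s4 passes through 3 substitutions, ending at center (1/2, 27/140), radius 1/560
s5 passes through 3 substitutions, ending at center (71/140, 1/5), radius 1/350
s1 passes through 3 substitutions, ending at center (69/140, 27/140), radius 1/490
s3 passes through 2 substitutions, ending at center (11/20, 1/4), radius 1/70
s2 passes through 1 substitution, ending at center (0, 1/2), radius 1/12

s1: center (69/140, 27/140), radius 1/490; s2: center (0, 1/2), radius 1/12; s3: center (11/20, 1/4), radius 1/70; s4: center (1/2, 27/140), radius 1/560; s5: center (71/140, 1/5), radius 1/350


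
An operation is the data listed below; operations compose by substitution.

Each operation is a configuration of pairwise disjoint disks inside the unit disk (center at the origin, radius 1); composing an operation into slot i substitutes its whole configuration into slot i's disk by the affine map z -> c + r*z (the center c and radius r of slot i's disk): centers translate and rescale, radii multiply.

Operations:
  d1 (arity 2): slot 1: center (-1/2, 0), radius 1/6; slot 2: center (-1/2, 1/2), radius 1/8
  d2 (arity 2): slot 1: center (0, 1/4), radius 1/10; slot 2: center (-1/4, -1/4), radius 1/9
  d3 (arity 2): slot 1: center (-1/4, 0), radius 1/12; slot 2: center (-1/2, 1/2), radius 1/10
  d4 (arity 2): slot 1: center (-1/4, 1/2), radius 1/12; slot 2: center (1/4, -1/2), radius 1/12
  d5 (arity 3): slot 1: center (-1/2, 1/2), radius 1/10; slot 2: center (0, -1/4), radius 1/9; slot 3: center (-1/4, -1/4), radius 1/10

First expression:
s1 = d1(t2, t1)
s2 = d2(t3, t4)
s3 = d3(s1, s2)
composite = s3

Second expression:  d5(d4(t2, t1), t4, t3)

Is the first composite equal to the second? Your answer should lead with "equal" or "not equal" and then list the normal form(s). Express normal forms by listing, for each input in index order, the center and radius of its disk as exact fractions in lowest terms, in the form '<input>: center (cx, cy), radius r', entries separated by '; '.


The first expression reduces to t1: center (-7/24, 1/24), radius 1/96; t2: center (-7/24, 0), radius 1/72; t3: center (-1/2, 21/40), radius 1/100; t4: center (-21/40, 19/40), radius 1/90
The second expression reduces to t1: center (-19/40, 9/20), radius 1/120; t2: center (-21/40, 11/20), radius 1/120; t3: center (-1/4, -1/4), radius 1/10; t4: center (0, -1/4), radius 1/9
Distinct normal forms: not equal.

not equal; the first gives t1: center (-7/24, 1/24), radius 1/96; t2: center (-7/24, 0), radius 1/72; t3: center (-1/2, 21/40), radius 1/100; t4: center (-21/40, 19/40), radius 1/90 and the second t1: center (-19/40, 9/20), radius 1/120; t2: center (-21/40, 11/20), radius 1/120; t3: center (-1/4, -1/4), radius 1/10; t4: center (0, -1/4), radius 1/9


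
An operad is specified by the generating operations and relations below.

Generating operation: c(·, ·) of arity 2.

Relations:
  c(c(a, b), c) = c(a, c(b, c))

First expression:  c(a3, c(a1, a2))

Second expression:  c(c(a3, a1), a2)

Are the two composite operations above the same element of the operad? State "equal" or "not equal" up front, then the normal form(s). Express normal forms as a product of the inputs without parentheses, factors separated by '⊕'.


equal; the common form is a3 ⊕ a1 ⊕ a2

The first composite normalizes to a3 ⊕ a1 ⊕ a2
The second composite normalizes to a3 ⊕ a1 ⊕ a2
The normal forms match — equal.


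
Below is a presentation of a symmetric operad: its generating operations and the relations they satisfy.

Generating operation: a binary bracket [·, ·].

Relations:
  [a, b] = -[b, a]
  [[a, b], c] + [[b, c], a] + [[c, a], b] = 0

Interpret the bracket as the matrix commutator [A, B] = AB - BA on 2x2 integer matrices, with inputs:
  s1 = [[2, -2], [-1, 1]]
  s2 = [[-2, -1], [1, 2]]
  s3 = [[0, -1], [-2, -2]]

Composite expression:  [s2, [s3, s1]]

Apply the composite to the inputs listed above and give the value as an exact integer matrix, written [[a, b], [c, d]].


[s3, s1] = [[-3, -3], [0, 3]]
[s2, [s3, s1]] = [[3, 6], [-6, -3]]

[[3, 6], [-6, -3]]


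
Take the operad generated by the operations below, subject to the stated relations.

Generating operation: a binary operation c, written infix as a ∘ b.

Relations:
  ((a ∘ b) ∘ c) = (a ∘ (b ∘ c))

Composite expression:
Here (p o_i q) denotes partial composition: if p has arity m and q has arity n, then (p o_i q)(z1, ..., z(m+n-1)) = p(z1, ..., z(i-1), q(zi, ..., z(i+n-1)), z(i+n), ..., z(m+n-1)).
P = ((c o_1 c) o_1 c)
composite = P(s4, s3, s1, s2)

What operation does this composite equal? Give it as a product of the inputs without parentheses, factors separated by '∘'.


s4 ∘ s3 ∘ s1 ∘ s2

Under associativity of c, the answer is the s's in reading order.
(s4 ∘ s3) linearizes to s4 ∘ s3
((s4 ∘ s3) ∘ s1) linearizes to s4 ∘ s3 ∘ s1
(((s4 ∘ s3) ∘ s1) ∘ s2) linearizes to s4 ∘ s3 ∘ s1 ∘ s2


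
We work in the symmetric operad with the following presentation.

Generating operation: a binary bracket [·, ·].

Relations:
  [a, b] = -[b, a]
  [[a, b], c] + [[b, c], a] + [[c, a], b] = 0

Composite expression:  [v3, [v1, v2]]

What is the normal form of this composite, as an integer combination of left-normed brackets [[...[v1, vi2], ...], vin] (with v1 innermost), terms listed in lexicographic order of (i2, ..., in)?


-[[v1, v2], v3]

Expand each bracket as ab - ba; the v1-initial words give the coefficients.
Composite bracket: [v3, [v1, v2]]
Expanding via [a, b] = ab - ba: 4 signed words (2^2 = 4).
The v1-initial words carry the normal form:
  word v1v2v3 has sign -1, contributing -[[v1, v2], v3]


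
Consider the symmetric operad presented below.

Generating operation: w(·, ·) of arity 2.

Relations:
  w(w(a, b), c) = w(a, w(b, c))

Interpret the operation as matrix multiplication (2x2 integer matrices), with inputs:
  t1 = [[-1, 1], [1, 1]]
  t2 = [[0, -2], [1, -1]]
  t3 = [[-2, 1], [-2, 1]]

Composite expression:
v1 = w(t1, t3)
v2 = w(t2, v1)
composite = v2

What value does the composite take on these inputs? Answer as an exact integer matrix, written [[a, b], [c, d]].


w(t1, t3) = [[0, 0], [-4, 2]]
w(t2, w(t1, t3)) = [[8, -4], [4, -2]]

[[8, -4], [4, -2]]


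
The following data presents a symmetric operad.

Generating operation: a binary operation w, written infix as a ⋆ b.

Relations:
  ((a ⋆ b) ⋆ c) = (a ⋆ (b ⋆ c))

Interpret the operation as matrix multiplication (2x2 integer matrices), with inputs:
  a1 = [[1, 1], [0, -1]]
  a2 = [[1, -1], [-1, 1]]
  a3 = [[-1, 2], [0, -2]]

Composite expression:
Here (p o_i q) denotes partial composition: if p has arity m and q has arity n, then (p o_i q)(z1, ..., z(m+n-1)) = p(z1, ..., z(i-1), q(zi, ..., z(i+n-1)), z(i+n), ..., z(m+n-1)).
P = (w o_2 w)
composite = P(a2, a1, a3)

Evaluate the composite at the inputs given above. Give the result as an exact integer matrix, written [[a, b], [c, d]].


[[-1, -2], [1, 2]]

(a1 ⋆ a3) = [[-1, 0], [0, 2]]
(a2 ⋆ (a1 ⋆ a3)) = [[-1, -2], [1, 2]]


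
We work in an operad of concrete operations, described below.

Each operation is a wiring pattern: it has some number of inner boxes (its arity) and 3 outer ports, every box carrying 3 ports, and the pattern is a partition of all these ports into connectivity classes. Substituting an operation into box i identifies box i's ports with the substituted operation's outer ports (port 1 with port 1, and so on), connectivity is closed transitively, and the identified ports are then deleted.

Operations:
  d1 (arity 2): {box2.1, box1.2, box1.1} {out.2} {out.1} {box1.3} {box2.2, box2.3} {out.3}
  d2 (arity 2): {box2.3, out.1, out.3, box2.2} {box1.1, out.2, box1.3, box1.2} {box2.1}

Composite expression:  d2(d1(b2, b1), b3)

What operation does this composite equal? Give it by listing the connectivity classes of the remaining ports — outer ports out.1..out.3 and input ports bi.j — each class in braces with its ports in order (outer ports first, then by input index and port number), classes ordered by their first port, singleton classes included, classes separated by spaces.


{out.1, out.3, b3.2, b3.3} {out.2} {b1.1, b2.1, b2.2} {b1.2, b1.3} {b2.3} {b3.1}

Connectivity passes through glued d2-boundaries; trace each wire chain.
after d1, the pattern on (b2, b1) reads {out.1} {out.2} {out.3} {b1.1, b2.1, b2.2} {b1.2, b1.3} {b2.3} (out.j = its outer ports)
after d2, the pattern on (b2, b1, b3) reads {out.1, out.3, b3.2, b3.3} {out.2} {b1.1, b2.1, b2.2} {b1.2, b1.3} {b2.3} {b3.1} (out.j = its outer ports)


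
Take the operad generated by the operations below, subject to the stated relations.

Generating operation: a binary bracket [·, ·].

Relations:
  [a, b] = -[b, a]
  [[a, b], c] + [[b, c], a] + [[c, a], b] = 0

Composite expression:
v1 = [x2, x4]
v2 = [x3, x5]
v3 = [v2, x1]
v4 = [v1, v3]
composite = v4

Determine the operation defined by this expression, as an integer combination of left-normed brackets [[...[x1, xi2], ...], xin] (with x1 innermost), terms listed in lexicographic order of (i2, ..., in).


[[[[x1, x3], x5], x2], x4] - [[[[x1, x3], x5], x4], x2] - [[[[x1, x5], x3], x2], x4] + [[[[x1, x5], x3], x4], x2]

Left-normed coefficients sit on the x1-initial expansion words.
Composite bracket: [[x2, x4], [[x3, x5], x1]]
Under [a, b] = ab - ba we get 16 signed associative words (2^4 = 16).
The x1-initial words carry the normal form:
  the word x1x3x5x2x4 carries sign +1 and contributes +[[[[x1, x3], x5], x2], x4]
  the word x1x3x5x4x2 carries sign -1 and contributes -[[[[x1, x3], x5], x4], x2]
  the word x1x5x3x2x4 carries sign -1 and contributes -[[[[x1, x5], x3], x2], x4]
  the word x1x5x3x4x2 carries sign +1 and contributes +[[[[x1, x5], x3], x4], x2]


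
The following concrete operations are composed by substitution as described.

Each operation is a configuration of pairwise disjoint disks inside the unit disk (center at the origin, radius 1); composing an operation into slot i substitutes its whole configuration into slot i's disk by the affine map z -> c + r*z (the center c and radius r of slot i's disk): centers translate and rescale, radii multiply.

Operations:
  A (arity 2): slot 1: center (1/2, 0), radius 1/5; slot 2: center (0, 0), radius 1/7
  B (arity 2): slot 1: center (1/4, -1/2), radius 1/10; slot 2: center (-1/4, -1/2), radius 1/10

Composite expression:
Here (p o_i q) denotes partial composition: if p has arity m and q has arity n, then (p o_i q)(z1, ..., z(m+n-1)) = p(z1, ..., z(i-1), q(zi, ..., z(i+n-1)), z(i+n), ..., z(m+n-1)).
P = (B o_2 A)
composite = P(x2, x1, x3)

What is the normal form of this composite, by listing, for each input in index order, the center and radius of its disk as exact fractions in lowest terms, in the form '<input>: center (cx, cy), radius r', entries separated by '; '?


x1: center (-1/5, -1/2), radius 1/50; x2: center (1/4, -1/2), radius 1/10; x3: center (-1/4, -1/2), radius 1/70

Affine substitution under B: radii multiply and x-centers shift.
tracing x2 down its 1-map path: center (1/4, -1/2), radius 1/10
tracing x1 down its 2-map path: center (-1/5, -1/2), radius 1/50
tracing x3 down its 2-map path: center (-1/4, -1/2), radius 1/70


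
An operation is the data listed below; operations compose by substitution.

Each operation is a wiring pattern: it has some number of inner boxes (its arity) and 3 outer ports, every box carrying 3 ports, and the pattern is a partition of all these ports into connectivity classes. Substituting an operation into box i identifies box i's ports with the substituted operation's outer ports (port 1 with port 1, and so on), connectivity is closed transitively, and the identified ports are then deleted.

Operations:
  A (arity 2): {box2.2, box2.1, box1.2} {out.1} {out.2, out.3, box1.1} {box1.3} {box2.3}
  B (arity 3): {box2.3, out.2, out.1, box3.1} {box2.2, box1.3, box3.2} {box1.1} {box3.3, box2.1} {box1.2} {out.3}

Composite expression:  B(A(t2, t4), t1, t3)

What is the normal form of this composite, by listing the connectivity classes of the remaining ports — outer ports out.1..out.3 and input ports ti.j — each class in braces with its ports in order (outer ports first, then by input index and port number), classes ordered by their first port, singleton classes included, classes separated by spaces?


{out.1, out.2, t1.3, t3.1} {out.3} {t1.1, t3.3} {t1.2, t2.1, t3.2} {t2.2, t4.1, t4.2} {t2.3} {t4.3}

Connectivity passes through glued B-boundaries; trace each wire chain.
A over (t2, t4) gives {out.1} {out.2, out.3, t2.1} {t2.2, t4.1, t4.2} {t2.3} {t4.3}, out.j being that stage's outer ports
B over (t2, t4, t1, t3) gives {out.1, out.2, t1.3, t3.1} {out.3} {t1.1, t3.3} {t1.2, t2.1, t3.2} {t2.2, t4.1, t4.2} {t2.3} {t4.3}, out.j being that stage's outer ports


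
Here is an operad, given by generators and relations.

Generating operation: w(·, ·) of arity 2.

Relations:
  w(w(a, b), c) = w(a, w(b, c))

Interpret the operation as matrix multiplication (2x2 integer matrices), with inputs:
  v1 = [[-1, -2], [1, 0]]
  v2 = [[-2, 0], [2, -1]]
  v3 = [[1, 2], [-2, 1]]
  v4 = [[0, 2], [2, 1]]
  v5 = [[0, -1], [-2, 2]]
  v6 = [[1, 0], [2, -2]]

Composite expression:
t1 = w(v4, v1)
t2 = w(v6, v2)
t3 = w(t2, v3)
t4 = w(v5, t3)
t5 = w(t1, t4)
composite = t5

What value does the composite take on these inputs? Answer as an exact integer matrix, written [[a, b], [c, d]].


w(v4, v1) = [[2, 0], [-1, -4]]
w(v6, v2) = [[-2, 0], [-8, 2]]
w(w(v6, v2), v3) = [[-2, -4], [-12, -14]]
w(v5, w(w(v6, v2), v3)) = [[12, 14], [-20, -20]]
w(w(v4, v1), w(v5, w(w(v6, v2), v3))) = [[24, 28], [68, 66]]

[[24, 28], [68, 66]]


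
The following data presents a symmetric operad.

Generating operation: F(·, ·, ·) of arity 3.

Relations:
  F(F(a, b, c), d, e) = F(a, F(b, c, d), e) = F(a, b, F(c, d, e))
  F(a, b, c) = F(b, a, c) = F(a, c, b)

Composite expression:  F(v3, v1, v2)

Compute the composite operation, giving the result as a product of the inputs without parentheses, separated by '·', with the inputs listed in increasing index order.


v1 · v2 · v3

Reordering under F is free, so list the v-inputs canonically.
F(v3, v1, v2) collapses to v3 · v1 · v2
commutativity sorts the factors: v1 · v2 · v3


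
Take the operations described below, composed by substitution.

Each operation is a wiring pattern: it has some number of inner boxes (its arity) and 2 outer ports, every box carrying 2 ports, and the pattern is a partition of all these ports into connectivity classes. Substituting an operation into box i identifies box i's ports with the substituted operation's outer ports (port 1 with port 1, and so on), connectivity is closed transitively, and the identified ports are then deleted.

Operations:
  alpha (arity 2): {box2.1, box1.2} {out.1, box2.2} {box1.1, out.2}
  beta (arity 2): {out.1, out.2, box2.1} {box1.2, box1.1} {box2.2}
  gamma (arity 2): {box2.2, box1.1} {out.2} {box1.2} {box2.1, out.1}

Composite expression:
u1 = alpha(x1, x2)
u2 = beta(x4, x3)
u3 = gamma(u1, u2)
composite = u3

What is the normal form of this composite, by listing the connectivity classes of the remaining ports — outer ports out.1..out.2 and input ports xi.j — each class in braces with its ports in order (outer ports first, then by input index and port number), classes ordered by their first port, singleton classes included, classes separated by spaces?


{out.1, x2.2, x3.1} {out.2} {x1.1} {x1.2, x2.1} {x3.2} {x4.1, x4.2}

Substituting into gamma glues patterns; closure does the rest.
after alpha, the pattern on (x1, x2) reads {out.1, x2.2} {out.2, x1.1} {x1.2, x2.1} (out.j = its outer ports)
after beta, the pattern on (x4, x3) reads {out.1, out.2, x3.1} {x3.2} {x4.1, x4.2} (out.j = its outer ports)
after gamma, the pattern on (x1, x2, x4, x3) reads {out.1, x2.2, x3.1} {out.2} {x1.1} {x1.2, x2.1} {x3.2} {x4.1, x4.2} (out.j = its outer ports)


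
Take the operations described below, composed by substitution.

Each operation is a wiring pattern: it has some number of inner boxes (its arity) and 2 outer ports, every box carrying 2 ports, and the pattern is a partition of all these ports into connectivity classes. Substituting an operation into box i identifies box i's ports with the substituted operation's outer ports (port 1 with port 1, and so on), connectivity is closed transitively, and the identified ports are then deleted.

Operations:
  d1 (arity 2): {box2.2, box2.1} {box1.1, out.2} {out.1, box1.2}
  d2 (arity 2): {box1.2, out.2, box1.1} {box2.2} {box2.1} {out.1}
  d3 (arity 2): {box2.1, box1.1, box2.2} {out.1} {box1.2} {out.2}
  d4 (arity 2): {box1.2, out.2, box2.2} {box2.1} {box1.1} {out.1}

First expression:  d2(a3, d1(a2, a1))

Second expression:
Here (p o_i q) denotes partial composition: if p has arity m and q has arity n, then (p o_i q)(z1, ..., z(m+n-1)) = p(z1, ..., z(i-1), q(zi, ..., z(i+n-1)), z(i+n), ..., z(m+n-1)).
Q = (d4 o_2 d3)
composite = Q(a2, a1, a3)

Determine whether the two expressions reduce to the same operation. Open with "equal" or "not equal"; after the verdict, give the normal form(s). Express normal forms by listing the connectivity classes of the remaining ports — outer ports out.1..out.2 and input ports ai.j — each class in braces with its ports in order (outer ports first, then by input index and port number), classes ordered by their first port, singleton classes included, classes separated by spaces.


The first expression reduces to {out.1} {out.2, a3.1, a3.2} {a1.1, a1.2} {a2.1} {a2.2}
The second expression reduces to {out.1} {out.2, a2.2} {a1.1, a3.1, a3.2} {a1.2} {a2.1}
They disagree, so not equal.

not equal: they reduce to {out.1} {out.2, a3.1, a3.2} {a1.1, a1.2} {a2.1} {a2.2} and {out.1} {out.2, a2.2} {a1.1, a3.1, a3.2} {a1.2} {a2.1}


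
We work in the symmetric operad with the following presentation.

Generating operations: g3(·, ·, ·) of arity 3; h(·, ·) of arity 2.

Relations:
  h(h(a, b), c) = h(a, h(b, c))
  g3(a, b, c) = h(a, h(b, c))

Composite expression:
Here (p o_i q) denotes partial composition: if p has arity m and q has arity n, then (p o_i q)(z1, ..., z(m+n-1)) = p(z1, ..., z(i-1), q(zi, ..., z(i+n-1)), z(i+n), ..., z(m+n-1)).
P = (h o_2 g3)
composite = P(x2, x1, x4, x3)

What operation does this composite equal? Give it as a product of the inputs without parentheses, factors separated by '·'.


Under associativity of h, the answer is the x's in reading order.
g3(x1, x4, x3) reduces to x1 · x4 · x3
h(x2, g3(x1, x4, x3)) reduces to x2 · x1 · x4 · x3

x2 · x1 · x4 · x3


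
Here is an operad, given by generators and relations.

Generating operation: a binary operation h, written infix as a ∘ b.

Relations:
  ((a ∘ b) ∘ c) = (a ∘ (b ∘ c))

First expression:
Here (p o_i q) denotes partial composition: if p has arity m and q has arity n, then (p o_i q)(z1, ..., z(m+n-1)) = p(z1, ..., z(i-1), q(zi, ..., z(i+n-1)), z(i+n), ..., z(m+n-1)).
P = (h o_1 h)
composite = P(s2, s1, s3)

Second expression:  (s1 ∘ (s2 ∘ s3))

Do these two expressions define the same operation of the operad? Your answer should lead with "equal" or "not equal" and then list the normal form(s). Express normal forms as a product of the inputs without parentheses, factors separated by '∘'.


not equal: they reduce to s2 ∘ s1 ∘ s3 and s1 ∘ s2 ∘ s3

The first expression, normalized: s2 ∘ s1 ∘ s3
The second expression, normalized: s1 ∘ s2 ∘ s3
No match — not equal.


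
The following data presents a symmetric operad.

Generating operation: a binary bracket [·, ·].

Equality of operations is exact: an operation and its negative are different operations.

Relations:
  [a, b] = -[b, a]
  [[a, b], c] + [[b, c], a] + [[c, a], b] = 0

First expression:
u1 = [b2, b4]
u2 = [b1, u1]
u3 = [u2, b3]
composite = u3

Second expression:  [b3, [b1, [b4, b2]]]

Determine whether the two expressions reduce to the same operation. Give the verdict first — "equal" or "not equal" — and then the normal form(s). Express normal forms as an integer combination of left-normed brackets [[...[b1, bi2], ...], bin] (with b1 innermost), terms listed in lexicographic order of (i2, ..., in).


equal: each reduces to [[[b1, b2], b4], b3] - [[[b1, b4], b2], b3]

Normal form of the first expression: [[[b1, b2], b4], b3] - [[[b1, b4], b2], b3]
Normal form of the second expression: [[[b1, b2], b4], b3] - [[[b1, b4], b2], b3]
One common form — equal.


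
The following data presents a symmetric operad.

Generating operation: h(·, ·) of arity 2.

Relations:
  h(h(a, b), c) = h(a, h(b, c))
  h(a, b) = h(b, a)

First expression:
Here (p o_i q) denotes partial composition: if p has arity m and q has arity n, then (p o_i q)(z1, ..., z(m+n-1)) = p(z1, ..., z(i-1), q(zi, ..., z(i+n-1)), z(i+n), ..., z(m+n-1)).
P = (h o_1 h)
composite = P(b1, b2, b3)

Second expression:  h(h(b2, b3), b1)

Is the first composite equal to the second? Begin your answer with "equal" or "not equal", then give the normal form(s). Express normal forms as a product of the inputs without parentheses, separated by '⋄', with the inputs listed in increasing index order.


The first expression, normalized: b1 ⋄ b2 ⋄ b3
The second expression, normalized: b1 ⋄ b2 ⋄ b3
Identical normal forms: equal.

equal; both compose to b1 ⋄ b2 ⋄ b3


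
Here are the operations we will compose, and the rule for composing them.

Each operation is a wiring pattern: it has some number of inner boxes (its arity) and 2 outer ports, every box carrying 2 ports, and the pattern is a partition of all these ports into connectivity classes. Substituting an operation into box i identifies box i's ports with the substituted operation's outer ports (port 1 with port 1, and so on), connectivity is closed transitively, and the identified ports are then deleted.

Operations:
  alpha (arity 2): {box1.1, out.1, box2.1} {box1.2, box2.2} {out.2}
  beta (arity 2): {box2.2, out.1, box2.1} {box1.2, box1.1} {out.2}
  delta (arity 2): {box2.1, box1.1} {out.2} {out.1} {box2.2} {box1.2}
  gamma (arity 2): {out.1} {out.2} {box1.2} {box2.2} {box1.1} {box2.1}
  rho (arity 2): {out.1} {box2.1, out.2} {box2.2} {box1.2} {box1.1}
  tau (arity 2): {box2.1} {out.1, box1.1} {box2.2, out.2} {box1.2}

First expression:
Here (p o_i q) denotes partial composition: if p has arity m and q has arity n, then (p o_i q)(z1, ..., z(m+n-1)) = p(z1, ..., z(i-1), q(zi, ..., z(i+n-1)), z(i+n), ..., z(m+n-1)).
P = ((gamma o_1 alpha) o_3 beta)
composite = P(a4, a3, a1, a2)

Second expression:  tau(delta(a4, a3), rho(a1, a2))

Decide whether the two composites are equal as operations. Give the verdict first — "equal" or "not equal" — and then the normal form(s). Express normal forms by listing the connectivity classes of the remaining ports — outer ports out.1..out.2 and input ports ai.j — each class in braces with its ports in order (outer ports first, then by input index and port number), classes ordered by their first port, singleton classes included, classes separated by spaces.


In normal form, the first expression is {out.1} {out.2} {a1.1, a1.2} {a2.1, a2.2} {a3.1, a4.1} {a3.2, a4.2}
In normal form, the second expression is {out.1} {out.2, a2.1} {a1.1} {a1.2} {a2.2} {a3.1, a4.1} {a3.2} {a4.2}
Different reductions; not equal.

not equal: they reduce to {out.1} {out.2} {a1.1, a1.2} {a2.1, a2.2} {a3.1, a4.1} {a3.2, a4.2} and {out.1} {out.2, a2.1} {a1.1} {a1.2} {a2.2} {a3.1, a4.1} {a3.2} {a4.2}


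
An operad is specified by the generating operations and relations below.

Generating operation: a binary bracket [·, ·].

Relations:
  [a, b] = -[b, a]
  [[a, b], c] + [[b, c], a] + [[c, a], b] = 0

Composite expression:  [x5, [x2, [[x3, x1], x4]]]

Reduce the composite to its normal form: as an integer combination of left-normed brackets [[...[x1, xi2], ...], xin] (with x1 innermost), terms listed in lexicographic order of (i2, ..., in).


-[[[[x1, x3], x4], x2], x5]

Left-normed coefficients sit on the x1-initial expansion words.
Composite bracket: [x5, [x2, [[x3, x1], x4]]]
Each bracket splits as ab - ba, giving 16 signed words (2^4 = 16).
Keep just the words that open with x1:
  x1x3x4x2x5 (sign -1) contributes -[[[[x1, x3], x4], x2], x5]


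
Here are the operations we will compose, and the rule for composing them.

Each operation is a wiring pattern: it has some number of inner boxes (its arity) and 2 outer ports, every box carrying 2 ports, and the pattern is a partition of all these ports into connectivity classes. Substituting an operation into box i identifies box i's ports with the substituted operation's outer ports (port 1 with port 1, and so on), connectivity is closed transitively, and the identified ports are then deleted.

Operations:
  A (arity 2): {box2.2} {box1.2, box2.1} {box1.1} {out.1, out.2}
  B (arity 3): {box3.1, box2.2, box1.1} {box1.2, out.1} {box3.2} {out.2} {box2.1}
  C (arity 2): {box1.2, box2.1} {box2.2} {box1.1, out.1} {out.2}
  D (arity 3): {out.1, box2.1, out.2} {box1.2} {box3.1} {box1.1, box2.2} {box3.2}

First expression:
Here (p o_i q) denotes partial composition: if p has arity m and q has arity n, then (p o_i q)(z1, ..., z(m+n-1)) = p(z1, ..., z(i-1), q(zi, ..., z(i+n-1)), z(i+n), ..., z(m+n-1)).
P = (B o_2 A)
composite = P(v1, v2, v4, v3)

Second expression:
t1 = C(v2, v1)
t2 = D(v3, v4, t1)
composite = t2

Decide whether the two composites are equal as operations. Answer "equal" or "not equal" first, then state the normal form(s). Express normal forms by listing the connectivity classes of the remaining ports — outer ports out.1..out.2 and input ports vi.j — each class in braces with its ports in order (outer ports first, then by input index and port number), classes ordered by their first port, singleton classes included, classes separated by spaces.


not equal — first {out.1, v1.2} {out.2} {v1.1, v3.1} {v2.1} {v2.2, v4.1} {v3.2} {v4.2}, second {out.1, out.2, v4.1} {v1.1, v2.2} {v1.2} {v2.1} {v3.1, v4.2} {v3.2}

Normal form of the first expression: {out.1, v1.2} {out.2} {v1.1, v3.1} {v2.1} {v2.2, v4.1} {v3.2} {v4.2}
Normal form of the second expression: {out.1, out.2, v4.1} {v1.1, v2.2} {v1.2} {v2.1} {v3.1, v4.2} {v3.2}
The forms do not match — not equal.


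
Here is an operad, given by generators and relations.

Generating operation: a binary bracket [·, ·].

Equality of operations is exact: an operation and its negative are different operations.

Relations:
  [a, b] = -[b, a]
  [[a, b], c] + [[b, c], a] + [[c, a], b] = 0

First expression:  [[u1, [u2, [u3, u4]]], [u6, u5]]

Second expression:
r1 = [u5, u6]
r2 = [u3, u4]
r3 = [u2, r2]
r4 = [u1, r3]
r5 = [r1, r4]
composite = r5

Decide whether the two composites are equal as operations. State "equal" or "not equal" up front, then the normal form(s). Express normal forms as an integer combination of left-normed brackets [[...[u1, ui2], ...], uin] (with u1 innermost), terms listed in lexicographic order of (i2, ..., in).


equal: each reduces to -[[[[[u1, u2], u3], u4], u5], u6] + [[[[[u1, u2], u3], u4], u6], u5] + [[[[[u1, u2], u4], u3], u5], u6] - [[[[[u1, u2], u4], u3], u6], u5] + [[[[[u1, u3], u4], u2], u5], u6] - [[[[[u1, u3], u4], u2], u6], u5] - [[[[[u1, u4], u3], u2], u5], u6] + [[[[[u1, u4], u3], u2], u6], u5]

The first composite normalizes to -[[[[[u1, u2], u3], u4], u5], u6] + [[[[[u1, u2], u3], u4], u6], u5] + [[[[[u1, u2], u4], u3], u5], u6] - [[[[[u1, u2], u4], u3], u6], u5] + [[[[[u1, u3], u4], u2], u5], u6] - [[[[[u1, u3], u4], u2], u6], u5] - [[[[[u1, u4], u3], u2], u5], u6] + [[[[[u1, u4], u3], u2], u6], u5]
The second composite normalizes to -[[[[[u1, u2], u3], u4], u5], u6] + [[[[[u1, u2], u3], u4], u6], u5] + [[[[[u1, u2], u4], u3], u5], u6] - [[[[[u1, u2], u4], u3], u6], u5] + [[[[[u1, u3], u4], u2], u5], u6] - [[[[[u1, u3], u4], u2], u6], u5] - [[[[[u1, u4], u3], u2], u5], u6] + [[[[[u1, u4], u3], u2], u6], u5]
The forms coincide; equal.


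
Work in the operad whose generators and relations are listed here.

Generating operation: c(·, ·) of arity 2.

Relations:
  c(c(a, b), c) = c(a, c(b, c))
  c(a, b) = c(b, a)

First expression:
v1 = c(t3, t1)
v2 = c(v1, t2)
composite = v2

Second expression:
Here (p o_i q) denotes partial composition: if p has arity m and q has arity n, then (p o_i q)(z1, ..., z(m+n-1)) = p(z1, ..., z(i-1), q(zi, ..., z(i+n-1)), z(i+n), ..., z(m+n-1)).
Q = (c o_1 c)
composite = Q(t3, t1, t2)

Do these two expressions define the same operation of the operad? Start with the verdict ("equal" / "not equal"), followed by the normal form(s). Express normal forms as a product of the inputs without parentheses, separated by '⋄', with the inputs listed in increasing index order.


equal; both compose to t1 ⋄ t2 ⋄ t3

In normal form, the first expression is t1 ⋄ t2 ⋄ t3
In normal form, the second expression is t1 ⋄ t2 ⋄ t3
Same normal form: equal.


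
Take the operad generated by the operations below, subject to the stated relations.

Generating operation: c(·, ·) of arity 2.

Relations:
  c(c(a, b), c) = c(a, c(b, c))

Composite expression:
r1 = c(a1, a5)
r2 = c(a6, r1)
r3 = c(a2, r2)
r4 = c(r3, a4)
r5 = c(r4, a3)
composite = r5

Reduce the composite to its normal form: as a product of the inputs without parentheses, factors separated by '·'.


a2 · a6 · a1 · a5 · a4 · a3

Key point: c is associative — brackets drop, the a-order remains.
c(a1, a5) collapses to a1 · a5
c(a6, c(a1, a5)) collapses to a6 · a1 · a5
c(a2, c(a6, c(a1, a5))) collapses to a2 · a6 · a1 · a5
c(c(a2, c(a6, c(a1, a5))), a4) collapses to a2 · a6 · a1 · a5 · a4
c(c(c(a2, c(a6, c(a1, a5))), a4), a3) collapses to a2 · a6 · a1 · a5 · a4 · a3


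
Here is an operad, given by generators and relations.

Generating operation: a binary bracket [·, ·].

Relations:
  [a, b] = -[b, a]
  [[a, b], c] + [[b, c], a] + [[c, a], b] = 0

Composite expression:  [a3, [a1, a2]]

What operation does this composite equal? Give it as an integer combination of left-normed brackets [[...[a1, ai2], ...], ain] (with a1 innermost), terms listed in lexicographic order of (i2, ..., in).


-[[a1, a2], a3]

Antisymmetry and Jacobi reduce to a1-anchored left-normed brackets.
Composite bracket: [a3, [a1, a2]]
Full expansion: 4 signed words from ab - ba (2^2 = 4).
Words beginning with a1 determine it all:
  sign of a1a2a3 is -1, so it contributes -[[a1, a2], a3]


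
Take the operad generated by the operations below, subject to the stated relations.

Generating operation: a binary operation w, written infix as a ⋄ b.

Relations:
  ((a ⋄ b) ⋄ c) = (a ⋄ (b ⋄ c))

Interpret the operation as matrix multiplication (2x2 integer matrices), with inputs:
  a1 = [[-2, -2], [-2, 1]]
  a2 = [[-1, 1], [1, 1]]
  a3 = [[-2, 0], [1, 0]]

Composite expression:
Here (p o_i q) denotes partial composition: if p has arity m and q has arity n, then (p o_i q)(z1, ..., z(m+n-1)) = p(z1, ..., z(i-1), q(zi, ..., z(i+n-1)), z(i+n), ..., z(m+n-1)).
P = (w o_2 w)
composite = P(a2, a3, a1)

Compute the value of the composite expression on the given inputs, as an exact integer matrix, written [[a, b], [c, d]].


[[-6, -6], [2, 2]]

(a3 ⋄ a1) = [[4, 4], [-2, -2]]
(a2 ⋄ (a3 ⋄ a1)) = [[-6, -6], [2, 2]]


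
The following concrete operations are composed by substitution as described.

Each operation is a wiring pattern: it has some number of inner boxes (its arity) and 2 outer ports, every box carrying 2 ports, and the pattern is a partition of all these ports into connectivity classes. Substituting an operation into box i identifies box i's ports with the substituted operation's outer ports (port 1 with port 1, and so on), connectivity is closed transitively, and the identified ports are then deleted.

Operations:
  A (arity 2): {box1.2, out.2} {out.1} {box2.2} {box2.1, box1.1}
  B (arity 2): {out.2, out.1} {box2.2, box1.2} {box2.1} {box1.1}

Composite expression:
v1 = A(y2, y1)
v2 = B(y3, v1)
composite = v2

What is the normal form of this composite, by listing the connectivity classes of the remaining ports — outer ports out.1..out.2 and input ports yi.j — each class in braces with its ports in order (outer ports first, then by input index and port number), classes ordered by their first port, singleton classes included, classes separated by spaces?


Two ports join when wires chain via B-identified ports.
A over (y2, y1) gives {out.1} {out.2, y2.2} {y1.1, y2.1} {y1.2}, out.j being that stage's outer ports
B over (y3, y2, y1) gives {out.1, out.2} {y1.1, y2.1} {y1.2} {y2.2, y3.2} {y3.1}, out.j being that stage's outer ports

{out.1, out.2} {y1.1, y2.1} {y1.2} {y2.2, y3.2} {y3.1}


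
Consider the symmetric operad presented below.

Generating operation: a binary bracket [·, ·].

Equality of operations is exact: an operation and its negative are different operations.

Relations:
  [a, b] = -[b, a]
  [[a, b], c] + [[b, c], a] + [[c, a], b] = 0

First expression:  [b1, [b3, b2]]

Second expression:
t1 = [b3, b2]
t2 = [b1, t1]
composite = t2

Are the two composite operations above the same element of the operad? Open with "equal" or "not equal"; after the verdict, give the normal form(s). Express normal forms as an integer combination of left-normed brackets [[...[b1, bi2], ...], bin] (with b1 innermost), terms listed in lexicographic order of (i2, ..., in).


equal; both compose to -[[b1, b2], b3] + [[b1, b3], b2]

The first expression, normalized: -[[b1, b2], b3] + [[b1, b3], b2]
The second expression, normalized: -[[b1, b2], b3] + [[b1, b3], b2]
Same normal form: equal.


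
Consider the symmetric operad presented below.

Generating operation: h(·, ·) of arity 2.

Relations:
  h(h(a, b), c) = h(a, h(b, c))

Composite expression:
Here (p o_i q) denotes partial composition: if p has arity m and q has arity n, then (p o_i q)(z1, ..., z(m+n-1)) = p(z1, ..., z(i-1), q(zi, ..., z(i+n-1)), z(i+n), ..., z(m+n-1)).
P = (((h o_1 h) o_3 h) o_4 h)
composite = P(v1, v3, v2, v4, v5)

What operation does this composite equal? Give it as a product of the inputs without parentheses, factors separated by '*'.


Under associativity of h, the answer is the v's in reading order.
h(v1, v3) linearizes to v1 * v3
h(v4, v5) linearizes to v4 * v5
h(v2, h(v4, v5)) linearizes to v2 * v4 * v5
h(h(v1, v3), h(v2, h(v4, v5))) linearizes to v1 * v3 * v2 * v4 * v5

v1 * v3 * v2 * v4 * v5


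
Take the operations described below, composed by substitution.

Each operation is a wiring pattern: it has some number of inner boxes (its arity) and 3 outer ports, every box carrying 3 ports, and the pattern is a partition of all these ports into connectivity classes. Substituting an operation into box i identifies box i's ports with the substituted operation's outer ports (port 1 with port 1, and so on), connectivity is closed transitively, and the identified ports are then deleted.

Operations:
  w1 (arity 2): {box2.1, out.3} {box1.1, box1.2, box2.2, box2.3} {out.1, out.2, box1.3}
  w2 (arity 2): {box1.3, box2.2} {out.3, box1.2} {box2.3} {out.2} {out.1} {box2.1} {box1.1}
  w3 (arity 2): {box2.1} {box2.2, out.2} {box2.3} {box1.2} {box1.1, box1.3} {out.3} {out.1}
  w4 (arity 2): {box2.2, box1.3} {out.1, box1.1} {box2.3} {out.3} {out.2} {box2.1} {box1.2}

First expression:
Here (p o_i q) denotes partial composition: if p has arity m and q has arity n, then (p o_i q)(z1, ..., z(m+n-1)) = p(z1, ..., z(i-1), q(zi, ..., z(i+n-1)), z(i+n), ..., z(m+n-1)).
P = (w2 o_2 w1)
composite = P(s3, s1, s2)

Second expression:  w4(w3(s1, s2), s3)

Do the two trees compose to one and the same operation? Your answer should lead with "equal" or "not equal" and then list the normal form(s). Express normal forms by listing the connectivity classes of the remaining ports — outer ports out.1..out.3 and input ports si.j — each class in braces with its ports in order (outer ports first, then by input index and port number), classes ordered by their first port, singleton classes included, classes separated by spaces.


not equal; first: {out.1} {out.2} {out.3, s3.2} {s1.1, s1.2, s2.2, s2.3} {s1.3, s3.3} {s2.1} {s3.1}; second: {out.1} {out.2} {out.3} {s1.1, s1.3} {s1.2} {s2.1} {s2.2} {s2.3} {s3.1} {s3.2} {s3.3}

The first composite normalizes to {out.1} {out.2} {out.3, s3.2} {s1.1, s1.2, s2.2, s2.3} {s1.3, s3.3} {s2.1} {s3.1}
The second composite normalizes to {out.1} {out.2} {out.3} {s1.1, s1.3} {s1.2} {s2.1} {s2.2} {s2.3} {s3.1} {s3.2} {s3.3}
Distinct normal forms: not equal.


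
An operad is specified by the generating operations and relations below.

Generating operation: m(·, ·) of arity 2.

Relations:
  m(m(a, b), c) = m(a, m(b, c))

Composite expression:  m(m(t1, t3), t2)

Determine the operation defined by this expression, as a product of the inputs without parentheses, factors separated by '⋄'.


t1 ⋄ t3 ⋄ t2

All parenthesizations of m agree; list the t-inputs left to right.
m(t1, t3) flattens to t1 ⋄ t3
m(m(t1, t3), t2) flattens to t1 ⋄ t3 ⋄ t2


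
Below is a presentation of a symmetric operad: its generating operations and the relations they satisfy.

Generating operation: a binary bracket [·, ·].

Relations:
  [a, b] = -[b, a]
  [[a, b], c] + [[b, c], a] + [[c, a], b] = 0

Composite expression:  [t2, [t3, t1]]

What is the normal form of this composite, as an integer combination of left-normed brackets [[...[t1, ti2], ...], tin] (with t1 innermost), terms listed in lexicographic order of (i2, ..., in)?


[[t1, t3], t2]

A multilinear Lie element is pinned by t1-initial words (t1 innermost).
Composite bracket: [t2, [t3, t1]]
The bracket unfolds into 4 signed words via [a, b] = ab - ba (2^2 = 4).
Only words starting with t1 matter:
  t1t3t2 appears with sign +1, giving the term +[[t1, t3], t2]
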